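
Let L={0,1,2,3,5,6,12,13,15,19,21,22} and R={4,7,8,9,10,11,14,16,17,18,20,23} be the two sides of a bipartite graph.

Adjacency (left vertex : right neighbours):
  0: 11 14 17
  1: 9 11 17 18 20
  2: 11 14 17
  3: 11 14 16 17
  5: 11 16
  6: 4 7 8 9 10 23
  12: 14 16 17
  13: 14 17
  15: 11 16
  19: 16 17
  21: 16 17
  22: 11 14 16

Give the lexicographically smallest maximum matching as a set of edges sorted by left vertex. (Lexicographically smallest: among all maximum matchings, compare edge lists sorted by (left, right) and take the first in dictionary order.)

Lex-smallest maximum matching: {(0,11), (1,9), (2,14), (3,16), (6,4), (12,17)}

|M| = 6 (so the lex-smallest maximum matching has 6 edges)
process left vertices in ascending order; for each, take the smallest-labelled available neighbour that still permits 6 edges overall, or leave it unmatched if none does
lex-smallest matching: {0-11, 1-9, 2-14, 3-16, 6-4, 12-17}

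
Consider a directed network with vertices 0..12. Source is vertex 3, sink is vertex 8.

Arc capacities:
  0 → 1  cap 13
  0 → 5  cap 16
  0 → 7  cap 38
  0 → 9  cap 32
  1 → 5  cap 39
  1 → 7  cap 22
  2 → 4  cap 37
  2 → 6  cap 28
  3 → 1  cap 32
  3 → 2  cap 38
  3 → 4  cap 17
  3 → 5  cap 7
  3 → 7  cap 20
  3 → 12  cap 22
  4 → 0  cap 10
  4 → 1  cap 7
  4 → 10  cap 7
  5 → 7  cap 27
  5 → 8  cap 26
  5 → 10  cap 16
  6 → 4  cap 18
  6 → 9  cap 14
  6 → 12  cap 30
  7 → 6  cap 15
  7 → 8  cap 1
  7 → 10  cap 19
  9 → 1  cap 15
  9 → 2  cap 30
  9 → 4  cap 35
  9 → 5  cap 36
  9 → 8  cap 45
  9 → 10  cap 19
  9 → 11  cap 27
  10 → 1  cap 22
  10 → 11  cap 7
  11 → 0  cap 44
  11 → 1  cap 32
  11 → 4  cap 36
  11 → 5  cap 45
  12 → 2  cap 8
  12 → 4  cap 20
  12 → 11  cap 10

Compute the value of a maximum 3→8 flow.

Maximum flow value: 68

augment #1: 3→5→8 bottleneck 7, total now 7
augment #2: 3→7→8 bottleneck 1, total now 8
augment #3: 3→1→5→8 bottleneck 19, total now 27
augment #4: 3→2→6→9→8 bottleneck 14, total now 41
augment #5: 3→4→0→9→8 bottleneck 10, total now 51
augment #6: 3→12→11→0→9→8 bottleneck 10, total now 61
augment #7: 3→4→10→11→0→9→8 bottleneck 7, total now 68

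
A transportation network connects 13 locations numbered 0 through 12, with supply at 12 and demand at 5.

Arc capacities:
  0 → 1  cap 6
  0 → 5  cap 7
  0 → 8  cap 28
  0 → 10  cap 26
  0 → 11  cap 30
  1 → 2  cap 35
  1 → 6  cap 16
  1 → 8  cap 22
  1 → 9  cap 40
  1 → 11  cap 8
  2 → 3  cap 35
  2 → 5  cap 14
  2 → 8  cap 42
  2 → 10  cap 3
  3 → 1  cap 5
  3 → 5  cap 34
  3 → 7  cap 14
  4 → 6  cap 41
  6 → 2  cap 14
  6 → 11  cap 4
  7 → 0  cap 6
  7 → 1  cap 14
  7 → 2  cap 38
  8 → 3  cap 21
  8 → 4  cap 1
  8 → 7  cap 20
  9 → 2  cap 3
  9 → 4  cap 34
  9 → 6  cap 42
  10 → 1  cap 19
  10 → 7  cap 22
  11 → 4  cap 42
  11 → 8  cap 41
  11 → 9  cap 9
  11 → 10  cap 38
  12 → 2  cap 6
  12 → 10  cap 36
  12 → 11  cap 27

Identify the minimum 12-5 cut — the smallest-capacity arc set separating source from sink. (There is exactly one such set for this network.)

augment #1: 12→2→5 push 6
augment #2: 12→10→1→2→5 push 8
augment #3: 12→10→7→0→5 push 6
augment #4: 12→11→8→3→5 push 21
augment #5: 12→10→1→2→3→5 push 11
augment #6: 12→10→7→2→3→5 push 2
max flow = 54; residual-reachable set from 12 gives S-side
cut edges (S→T): {(2,5), (3,5), (7,0)} total cap 54

Min-cut arcs: {(2,5), (3,5), (7,0)} (total capacity 54)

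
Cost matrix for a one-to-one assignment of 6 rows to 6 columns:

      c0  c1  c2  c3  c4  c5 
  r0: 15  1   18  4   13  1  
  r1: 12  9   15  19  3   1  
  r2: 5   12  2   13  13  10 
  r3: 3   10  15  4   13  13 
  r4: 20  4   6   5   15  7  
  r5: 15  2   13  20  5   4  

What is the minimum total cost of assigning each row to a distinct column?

optimal assignment: row0→col5 (cost 1), row1→col4 (cost 3), row2→col2 (cost 2), row3→col0 (cost 3), row4→col3 (cost 5), row5→col1 (cost 2)
total = 1 + 3 + 2 + 3 + 5 + 2 = 16

Minimum assignment cost: 16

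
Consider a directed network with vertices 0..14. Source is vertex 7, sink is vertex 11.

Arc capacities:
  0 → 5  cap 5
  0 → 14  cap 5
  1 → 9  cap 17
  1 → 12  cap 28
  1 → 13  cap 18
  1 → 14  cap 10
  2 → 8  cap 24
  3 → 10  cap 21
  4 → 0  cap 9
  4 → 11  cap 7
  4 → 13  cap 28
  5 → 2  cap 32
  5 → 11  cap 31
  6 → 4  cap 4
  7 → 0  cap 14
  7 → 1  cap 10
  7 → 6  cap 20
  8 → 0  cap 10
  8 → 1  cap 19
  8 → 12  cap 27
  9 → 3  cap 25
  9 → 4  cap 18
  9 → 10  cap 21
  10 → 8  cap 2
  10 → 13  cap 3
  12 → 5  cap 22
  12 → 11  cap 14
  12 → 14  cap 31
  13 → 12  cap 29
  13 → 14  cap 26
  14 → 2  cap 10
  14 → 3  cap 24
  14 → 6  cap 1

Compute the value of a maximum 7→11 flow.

Maximum flow value: 24

augment #1: 7→0→5→11 bottleneck 5, total now 5
augment #2: 7→1→12→11 bottleneck 10, total now 15
augment #3: 7→6→4→11 bottleneck 4, total now 19
augment #4: 7→0→14→2→8→12→11 bottleneck 4, total now 23
augment #5: 7→0→14→2→8→12→5→11 bottleneck 1, total now 24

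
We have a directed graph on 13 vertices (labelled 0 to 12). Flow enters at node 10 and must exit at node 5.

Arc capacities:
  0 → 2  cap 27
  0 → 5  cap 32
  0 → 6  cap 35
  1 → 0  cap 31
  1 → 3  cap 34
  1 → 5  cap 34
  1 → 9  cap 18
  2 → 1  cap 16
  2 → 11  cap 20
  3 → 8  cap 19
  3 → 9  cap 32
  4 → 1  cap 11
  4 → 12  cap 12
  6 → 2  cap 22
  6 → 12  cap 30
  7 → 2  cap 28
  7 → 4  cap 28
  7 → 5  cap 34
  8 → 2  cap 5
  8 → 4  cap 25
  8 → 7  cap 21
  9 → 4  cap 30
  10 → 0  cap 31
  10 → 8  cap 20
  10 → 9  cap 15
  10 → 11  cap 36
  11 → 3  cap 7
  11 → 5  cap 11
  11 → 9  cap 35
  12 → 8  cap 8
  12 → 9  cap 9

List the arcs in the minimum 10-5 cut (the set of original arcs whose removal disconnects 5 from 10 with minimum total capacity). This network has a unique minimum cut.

Min-cut arcs: {(4,1), (8,2), (8,7), (10,0), (11,5)} (total capacity 79)

augment #1: 10→0→5 push 31
augment #2: 10→11→5 push 11
augment #3: 10→8→7→5 push 20
augment #4: 10→9→4→1→5 push 11
augment #5: 10→11→3→8→7→5 push 1
augment #6: 10→11→3→8→2→1→5 push 5
max flow = 79; residual-reachable set from 10 gives S-side
cut edges (S→T): {(4,1), (8,2), (8,7), (10,0), (11,5)} total cap 79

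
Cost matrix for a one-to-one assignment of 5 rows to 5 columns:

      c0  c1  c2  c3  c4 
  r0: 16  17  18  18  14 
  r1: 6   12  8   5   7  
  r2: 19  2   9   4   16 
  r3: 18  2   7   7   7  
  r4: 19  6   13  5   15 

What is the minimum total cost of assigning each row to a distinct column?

optimal assignment: row0→col4 (cost 14), row1→col0 (cost 6), row2→col1 (cost 2), row3→col2 (cost 7), row4→col3 (cost 5)
total = 14 + 6 + 2 + 7 + 5 = 34

Minimum assignment cost: 34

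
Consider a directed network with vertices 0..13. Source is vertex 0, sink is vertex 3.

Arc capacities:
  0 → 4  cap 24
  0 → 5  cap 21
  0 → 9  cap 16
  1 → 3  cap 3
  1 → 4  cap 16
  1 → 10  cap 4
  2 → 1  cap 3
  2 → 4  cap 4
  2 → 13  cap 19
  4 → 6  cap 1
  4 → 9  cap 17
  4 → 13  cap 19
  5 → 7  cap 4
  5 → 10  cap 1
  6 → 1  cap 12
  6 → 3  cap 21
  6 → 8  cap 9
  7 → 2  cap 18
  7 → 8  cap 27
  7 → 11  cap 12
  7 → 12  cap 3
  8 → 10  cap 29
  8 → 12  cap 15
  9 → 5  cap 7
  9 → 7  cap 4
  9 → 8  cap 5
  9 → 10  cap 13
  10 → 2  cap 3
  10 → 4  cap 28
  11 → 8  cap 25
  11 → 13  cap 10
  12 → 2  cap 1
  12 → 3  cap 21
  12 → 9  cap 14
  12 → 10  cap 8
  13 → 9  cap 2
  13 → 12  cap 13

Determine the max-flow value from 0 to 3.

Maximum flow value: 25

augment #1: 0→4→6→3 bottleneck 1, total now 1
augment #2: 0→4→13→12→3 bottleneck 13, total now 14
augment #3: 0→5→7→12→3 bottleneck 3, total now 17
augment #4: 0→9→8→12→3 bottleneck 5, total now 22
augment #5: 0→5→7→2→1→3 bottleneck 1, total now 23
augment #6: 0→5→10→2→1→3 bottleneck 1, total now 24
augment #7: 0→9→7→2→1→3 bottleneck 1, total now 25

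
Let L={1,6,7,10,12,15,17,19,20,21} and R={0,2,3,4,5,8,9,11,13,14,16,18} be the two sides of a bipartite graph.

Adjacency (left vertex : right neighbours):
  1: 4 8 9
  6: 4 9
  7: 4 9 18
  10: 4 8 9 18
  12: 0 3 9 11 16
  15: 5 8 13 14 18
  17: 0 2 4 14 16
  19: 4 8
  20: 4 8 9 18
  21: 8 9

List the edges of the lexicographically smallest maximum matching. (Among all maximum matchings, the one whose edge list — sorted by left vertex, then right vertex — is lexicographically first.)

|M| = 7 (so the lex-smallest maximum matching has 7 edges)
process left vertices in ascending order; for each, take the smallest-labelled available neighbour that still permits 7 edges overall, or leave it unmatched if none does
lex-smallest matching: {1-4, 6-9, 7-18, 10-8, 12-0, 15-5, 17-2}

Lex-smallest maximum matching: {(1,4), (6,9), (7,18), (10,8), (12,0), (15,5), (17,2)}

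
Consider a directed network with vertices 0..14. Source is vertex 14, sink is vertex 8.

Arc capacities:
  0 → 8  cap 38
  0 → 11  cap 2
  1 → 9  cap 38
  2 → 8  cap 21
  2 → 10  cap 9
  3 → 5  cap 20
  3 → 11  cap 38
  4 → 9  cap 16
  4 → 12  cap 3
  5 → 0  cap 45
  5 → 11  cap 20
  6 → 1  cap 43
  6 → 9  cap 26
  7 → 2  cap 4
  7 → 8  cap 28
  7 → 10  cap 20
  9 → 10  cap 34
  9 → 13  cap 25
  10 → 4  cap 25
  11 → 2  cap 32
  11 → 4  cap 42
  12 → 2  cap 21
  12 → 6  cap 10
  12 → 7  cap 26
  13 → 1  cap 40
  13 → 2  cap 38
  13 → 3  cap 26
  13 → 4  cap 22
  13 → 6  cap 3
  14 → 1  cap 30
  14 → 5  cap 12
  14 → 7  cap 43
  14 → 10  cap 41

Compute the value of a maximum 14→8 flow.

Maximum flow value: 72

augment #1: 14→7→8 bottleneck 28, total now 28
augment #2: 14→5→0→8 bottleneck 12, total now 40
augment #3: 14→7→2→8 bottleneck 4, total now 44
augment #4: 14→1→9→13→2→8 bottleneck 17, total now 61
augment #5: 14→1→9→13→3→5→0→8 bottleneck 8, total now 69
augment #6: 14→10→4→12→2→13→3→5→0→8 bottleneck 3, total now 72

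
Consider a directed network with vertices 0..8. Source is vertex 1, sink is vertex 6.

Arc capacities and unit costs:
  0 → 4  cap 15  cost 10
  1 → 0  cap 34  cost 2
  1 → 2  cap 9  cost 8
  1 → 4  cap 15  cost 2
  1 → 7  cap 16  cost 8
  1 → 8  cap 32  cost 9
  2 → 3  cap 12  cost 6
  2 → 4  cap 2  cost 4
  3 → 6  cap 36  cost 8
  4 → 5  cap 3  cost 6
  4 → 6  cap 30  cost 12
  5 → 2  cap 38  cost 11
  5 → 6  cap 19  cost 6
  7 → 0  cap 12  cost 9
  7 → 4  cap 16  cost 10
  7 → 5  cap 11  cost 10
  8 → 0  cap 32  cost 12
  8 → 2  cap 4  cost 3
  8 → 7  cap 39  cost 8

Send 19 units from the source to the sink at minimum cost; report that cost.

Minimum cost for 19 units: 298

shortest-cost path #1: 1→4→6 push 15 @ unit cost 14 (adds 210)
shortest-cost path #2: 1→2→3→6 push 4 @ unit cost 22 (adds 88)
total cost = 298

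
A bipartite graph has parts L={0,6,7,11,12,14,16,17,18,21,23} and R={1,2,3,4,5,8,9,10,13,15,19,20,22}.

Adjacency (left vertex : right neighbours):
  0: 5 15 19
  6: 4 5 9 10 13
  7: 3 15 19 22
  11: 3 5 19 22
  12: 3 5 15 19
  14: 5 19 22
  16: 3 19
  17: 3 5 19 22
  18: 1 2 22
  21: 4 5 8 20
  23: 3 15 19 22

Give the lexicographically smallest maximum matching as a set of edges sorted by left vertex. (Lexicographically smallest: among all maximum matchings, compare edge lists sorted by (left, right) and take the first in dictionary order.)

Lex-smallest maximum matching: {(0,5), (6,4), (7,3), (11,19), (12,15), (14,22), (18,1), (21,8)}

|M| = 8 (so the lex-smallest maximum matching has 8 edges)
process left vertices in ascending order; for each, take the smallest-labelled available neighbour that still permits 8 edges overall, or leave it unmatched if none does
lex-smallest matching: {0-5, 6-4, 7-3, 11-19, 12-15, 14-22, 18-1, 21-8}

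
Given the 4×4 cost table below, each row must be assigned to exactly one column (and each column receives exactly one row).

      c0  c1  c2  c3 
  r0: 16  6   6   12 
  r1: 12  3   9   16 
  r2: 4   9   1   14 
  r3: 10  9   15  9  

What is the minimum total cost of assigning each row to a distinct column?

Minimum assignment cost: 22

optimal assignment: row0→col2 (cost 6), row1→col1 (cost 3), row2→col0 (cost 4), row3→col3 (cost 9)
total = 6 + 3 + 4 + 9 = 22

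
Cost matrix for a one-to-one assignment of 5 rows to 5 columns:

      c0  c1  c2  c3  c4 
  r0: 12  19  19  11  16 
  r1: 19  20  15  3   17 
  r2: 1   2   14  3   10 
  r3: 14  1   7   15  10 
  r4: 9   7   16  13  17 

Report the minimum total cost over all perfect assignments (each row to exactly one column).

Minimum assignment cost: 34

optimal assignment: row0→col4 (cost 16), row1→col3 (cost 3), row2→col0 (cost 1), row3→col2 (cost 7), row4→col1 (cost 7)
total = 16 + 3 + 1 + 7 + 7 = 34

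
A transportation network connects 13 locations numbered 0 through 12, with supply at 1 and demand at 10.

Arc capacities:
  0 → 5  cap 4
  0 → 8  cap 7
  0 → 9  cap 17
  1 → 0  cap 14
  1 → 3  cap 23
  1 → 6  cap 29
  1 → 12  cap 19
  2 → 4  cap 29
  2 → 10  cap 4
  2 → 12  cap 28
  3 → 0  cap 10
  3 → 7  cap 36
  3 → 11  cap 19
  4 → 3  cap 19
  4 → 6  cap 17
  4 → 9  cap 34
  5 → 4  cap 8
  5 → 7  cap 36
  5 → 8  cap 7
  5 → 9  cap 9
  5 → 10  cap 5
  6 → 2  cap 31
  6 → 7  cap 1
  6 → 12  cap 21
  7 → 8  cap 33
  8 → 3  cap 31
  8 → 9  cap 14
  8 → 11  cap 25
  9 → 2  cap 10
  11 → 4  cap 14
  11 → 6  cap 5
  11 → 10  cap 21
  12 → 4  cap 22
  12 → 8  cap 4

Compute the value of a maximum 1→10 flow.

Maximum flow value: 29

augment #1: 1→0→5→10 bottleneck 4, total now 4
augment #2: 1→3→11→10 bottleneck 19, total now 23
augment #3: 1→6→2→10 bottleneck 4, total now 27
augment #4: 1→0→8→11→10 bottleneck 2, total now 29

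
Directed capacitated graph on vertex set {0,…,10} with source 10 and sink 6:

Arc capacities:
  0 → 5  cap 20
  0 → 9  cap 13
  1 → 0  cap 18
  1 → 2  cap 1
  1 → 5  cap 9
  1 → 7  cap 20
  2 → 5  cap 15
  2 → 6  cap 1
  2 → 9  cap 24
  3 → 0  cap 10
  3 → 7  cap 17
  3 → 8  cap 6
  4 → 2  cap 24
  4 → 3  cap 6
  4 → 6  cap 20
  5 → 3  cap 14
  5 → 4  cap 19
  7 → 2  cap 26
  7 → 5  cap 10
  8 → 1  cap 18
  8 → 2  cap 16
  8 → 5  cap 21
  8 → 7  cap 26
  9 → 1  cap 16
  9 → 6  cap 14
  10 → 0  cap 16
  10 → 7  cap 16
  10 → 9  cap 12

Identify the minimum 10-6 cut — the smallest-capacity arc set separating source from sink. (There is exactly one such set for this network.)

Min-cut arcs: {(2,6), (5,4), (9,6)} (total capacity 34)

augment #1: 10→9→6 push 12
augment #2: 10→0→9→6 push 2
augment #3: 10→7→2→6 push 1
augment #4: 10→0→5→4→6 push 14
augment #5: 10→7→5→4→6 push 5
max flow = 34; residual-reachable set from 10 gives S-side
cut edges (S→T): {(2,6), (5,4), (9,6)} total cap 34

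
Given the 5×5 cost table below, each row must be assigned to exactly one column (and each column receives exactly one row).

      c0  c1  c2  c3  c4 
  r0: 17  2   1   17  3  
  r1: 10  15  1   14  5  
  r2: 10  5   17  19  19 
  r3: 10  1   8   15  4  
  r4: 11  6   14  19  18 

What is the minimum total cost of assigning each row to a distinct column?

optimal assignment: row0→col4 (cost 3), row1→col2 (cost 1), row2→col0 (cost 10), row3→col1 (cost 1), row4→col3 (cost 19)
total = 3 + 1 + 10 + 1 + 19 = 34

Minimum assignment cost: 34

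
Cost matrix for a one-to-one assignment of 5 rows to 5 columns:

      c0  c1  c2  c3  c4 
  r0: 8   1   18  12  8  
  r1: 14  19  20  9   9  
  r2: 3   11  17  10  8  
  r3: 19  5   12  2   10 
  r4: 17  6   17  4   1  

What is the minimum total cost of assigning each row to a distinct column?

Minimum assignment cost: 26

optimal assignment: row0→col1 (cost 1), row1→col3 (cost 9), row2→col0 (cost 3), row3→col2 (cost 12), row4→col4 (cost 1)
total = 1 + 9 + 3 + 12 + 1 = 26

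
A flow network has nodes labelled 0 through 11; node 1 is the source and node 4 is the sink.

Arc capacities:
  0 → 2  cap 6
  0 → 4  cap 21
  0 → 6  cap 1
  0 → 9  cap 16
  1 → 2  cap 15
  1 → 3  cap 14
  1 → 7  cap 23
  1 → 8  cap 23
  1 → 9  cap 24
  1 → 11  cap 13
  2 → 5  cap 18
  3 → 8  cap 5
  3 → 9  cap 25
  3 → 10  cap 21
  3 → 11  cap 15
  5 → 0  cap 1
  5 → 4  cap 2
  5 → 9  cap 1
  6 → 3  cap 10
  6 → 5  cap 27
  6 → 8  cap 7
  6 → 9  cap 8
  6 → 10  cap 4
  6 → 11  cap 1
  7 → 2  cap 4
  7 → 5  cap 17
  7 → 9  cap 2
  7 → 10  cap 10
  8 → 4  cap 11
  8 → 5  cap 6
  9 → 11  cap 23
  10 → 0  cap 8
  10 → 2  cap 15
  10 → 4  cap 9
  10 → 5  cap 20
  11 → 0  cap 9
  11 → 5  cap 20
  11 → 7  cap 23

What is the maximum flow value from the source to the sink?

Maximum flow value: 40

augment #1: 1→8→4 bottleneck 11, total now 11
augment #2: 1→2→5→4 bottleneck 2, total now 13
augment #3: 1→3→10→4 bottleneck 9, total now 22
augment #4: 1→11→0→4 bottleneck 9, total now 31
augment #5: 1→2→5→0→4 bottleneck 1, total now 32
augment #6: 1→3→10→0→4 bottleneck 5, total now 37
augment #7: 1→7→10→0→4 bottleneck 3, total now 40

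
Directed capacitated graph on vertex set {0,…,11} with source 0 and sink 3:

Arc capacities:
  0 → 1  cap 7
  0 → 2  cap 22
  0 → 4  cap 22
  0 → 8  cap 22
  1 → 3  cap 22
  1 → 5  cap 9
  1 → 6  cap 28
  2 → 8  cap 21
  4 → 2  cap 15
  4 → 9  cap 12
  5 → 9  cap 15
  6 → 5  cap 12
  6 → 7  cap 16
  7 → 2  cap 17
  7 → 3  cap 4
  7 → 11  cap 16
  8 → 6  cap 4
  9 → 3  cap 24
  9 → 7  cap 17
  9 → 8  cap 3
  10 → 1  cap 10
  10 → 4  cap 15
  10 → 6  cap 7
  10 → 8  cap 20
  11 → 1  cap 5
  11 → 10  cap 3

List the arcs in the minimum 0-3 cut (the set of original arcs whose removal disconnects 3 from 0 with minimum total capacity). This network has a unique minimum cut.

augment #1: 0→1→3 push 7
augment #2: 0→4→9→3 push 12
augment #3: 0→8→6→7→3 push 4
max flow = 23; residual-reachable set from 0 gives S-side
cut edges (S→T): {(0,1), (4,9), (8,6)} total cap 23

Min-cut arcs: {(0,1), (4,9), (8,6)} (total capacity 23)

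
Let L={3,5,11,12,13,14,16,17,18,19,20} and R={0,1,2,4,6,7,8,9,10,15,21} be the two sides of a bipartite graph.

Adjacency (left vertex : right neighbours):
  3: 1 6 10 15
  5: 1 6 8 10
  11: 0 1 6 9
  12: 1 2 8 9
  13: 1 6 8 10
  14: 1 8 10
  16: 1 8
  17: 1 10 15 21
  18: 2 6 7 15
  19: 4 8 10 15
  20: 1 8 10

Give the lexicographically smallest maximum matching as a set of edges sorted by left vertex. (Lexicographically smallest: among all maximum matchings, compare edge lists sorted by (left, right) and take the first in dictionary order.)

Lex-smallest maximum matching: {(3,15), (5,1), (11,0), (12,2), (13,6), (14,8), (17,21), (18,7), (19,4), (20,10)}

|M| = 10 (so the lex-smallest maximum matching has 10 edges)
process left vertices in ascending order; for each, take the smallest-labelled available neighbour that still permits 10 edges overall, or leave it unmatched if none does
lex-smallest matching: {3-15, 5-1, 11-0, 12-2, 13-6, 14-8, 17-21, 18-7, 19-4, 20-10}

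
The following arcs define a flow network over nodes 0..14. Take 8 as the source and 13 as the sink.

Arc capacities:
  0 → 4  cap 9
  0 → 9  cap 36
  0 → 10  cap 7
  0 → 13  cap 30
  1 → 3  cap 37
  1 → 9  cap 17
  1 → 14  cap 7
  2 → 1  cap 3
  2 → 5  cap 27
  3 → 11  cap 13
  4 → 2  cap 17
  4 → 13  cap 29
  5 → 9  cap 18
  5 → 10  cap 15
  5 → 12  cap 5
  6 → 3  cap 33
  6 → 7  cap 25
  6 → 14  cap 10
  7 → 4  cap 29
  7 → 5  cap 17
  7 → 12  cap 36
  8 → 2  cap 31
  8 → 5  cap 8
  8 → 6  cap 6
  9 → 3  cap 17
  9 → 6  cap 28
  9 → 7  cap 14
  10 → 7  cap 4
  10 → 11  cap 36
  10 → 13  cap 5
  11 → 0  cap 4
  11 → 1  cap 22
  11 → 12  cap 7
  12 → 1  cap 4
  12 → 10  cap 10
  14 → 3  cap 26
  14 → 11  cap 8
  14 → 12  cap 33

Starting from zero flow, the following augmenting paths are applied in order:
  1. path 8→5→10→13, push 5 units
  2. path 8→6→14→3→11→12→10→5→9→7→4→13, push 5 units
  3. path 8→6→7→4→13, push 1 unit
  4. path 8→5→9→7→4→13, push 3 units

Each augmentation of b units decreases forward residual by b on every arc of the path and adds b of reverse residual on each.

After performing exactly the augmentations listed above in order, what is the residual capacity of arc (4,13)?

after path 1 (8→5→10→13, push 5): res(4,13)=29
after path 2 (8→6→14→3→11→12→10→5→9→7→4→13, push 5): res(4,13)=24
after path 3 (8→6→7→4→13, push 1): res(4,13)=23
after path 4 (8→5→9→7→4→13, push 3): res(4,13)=20

Residual capacity of (4,13): 20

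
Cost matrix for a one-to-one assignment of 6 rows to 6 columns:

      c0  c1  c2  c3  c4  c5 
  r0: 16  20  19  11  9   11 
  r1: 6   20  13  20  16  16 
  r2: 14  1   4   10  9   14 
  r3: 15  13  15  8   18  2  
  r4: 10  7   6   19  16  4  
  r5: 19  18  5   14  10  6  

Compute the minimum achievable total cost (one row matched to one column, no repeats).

optimal assignment: row0→col4 (cost 9), row1→col0 (cost 6), row2→col1 (cost 1), row3→col3 (cost 8), row4→col5 (cost 4), row5→col2 (cost 5)
total = 9 + 6 + 1 + 8 + 4 + 5 = 33

Minimum assignment cost: 33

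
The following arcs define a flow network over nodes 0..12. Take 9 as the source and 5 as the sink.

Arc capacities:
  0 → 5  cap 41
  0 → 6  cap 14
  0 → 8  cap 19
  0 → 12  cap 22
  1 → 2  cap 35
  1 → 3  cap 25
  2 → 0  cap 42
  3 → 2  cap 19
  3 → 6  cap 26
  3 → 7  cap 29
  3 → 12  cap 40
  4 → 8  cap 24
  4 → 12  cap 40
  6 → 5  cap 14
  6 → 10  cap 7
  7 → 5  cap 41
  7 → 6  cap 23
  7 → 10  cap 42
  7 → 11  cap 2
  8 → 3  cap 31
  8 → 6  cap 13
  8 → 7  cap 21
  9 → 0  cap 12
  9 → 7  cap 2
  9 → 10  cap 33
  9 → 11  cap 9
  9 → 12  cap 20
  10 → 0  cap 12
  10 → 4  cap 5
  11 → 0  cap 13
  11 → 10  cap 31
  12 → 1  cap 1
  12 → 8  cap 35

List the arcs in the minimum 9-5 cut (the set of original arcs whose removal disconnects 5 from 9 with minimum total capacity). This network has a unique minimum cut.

augment #1: 9→0→5 push 12
augment #2: 9→7→5 push 2
augment #3: 9→10→0→5 push 12
augment #4: 9→11→0→5 push 9
augment #5: 9→12→8→6→5 push 13
augment #6: 9→12→8→7→5 push 7
augment #7: 9→10→4→8→7→5 push 5
max flow = 60; residual-reachable set from 9 gives S-side
cut edges (S→T): {(9,0), (9,7), (9,11), (9,12), (10,0), (10,4)} total cap 60

Min-cut arcs: {(9,0), (9,7), (9,11), (9,12), (10,0), (10,4)} (total capacity 60)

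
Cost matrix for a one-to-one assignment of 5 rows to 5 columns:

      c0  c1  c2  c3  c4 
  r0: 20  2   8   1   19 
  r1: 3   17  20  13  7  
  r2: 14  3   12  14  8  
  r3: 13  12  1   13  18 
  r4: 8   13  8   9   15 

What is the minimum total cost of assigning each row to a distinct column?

Minimum assignment cost: 20

optimal assignment: row0→col3 (cost 1), row1→col4 (cost 7), row2→col1 (cost 3), row3→col2 (cost 1), row4→col0 (cost 8)
total = 1 + 7 + 3 + 1 + 8 = 20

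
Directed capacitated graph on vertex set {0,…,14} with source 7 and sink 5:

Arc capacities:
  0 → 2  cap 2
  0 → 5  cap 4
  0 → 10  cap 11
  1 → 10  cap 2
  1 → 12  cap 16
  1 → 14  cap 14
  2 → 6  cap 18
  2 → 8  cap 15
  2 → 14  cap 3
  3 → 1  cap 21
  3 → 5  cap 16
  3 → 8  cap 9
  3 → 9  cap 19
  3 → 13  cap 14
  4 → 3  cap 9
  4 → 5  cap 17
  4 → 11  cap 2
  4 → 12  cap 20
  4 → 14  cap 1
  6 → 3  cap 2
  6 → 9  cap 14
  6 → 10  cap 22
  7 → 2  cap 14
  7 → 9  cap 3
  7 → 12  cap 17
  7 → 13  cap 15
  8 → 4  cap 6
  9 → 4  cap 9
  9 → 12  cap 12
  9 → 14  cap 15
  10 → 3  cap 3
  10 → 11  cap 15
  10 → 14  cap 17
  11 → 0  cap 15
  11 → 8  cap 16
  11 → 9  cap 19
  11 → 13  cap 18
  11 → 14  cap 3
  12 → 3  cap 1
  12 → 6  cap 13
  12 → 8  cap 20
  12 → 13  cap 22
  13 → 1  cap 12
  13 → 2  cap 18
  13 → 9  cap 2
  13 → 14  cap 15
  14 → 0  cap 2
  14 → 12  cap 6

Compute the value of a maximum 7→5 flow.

Maximum flow value: 25

augment #1: 7→9→4→5 bottleneck 3, total now 3
augment #2: 7→12→3→5 bottleneck 1, total now 4
augment #3: 7→2→6→3→5 bottleneck 2, total now 6
augment #4: 7→2→8→4→5 bottleneck 6, total now 12
augment #5: 7→2→14→0→5 bottleneck 2, total now 14
augment #6: 7→13→9→4→5 bottleneck 2, total now 16
augment #7: 7→2→6→9→4→5 bottleneck 4, total now 20
augment #8: 7→12→6→10→3→5 bottleneck 3, total now 23
augment #9: 7→12→6→10→11→0→5 bottleneck 2, total now 25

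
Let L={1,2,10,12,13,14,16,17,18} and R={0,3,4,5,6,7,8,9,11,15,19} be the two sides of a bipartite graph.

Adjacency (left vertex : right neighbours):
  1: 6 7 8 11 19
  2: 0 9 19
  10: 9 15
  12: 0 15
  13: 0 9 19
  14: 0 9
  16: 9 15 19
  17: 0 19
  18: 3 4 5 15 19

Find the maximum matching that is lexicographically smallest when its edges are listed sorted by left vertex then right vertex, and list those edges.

Lex-smallest maximum matching: {(1,6), (2,0), (10,9), (12,15), (13,19), (18,3)}

|M| = 6 (so the lex-smallest maximum matching has 6 edges)
process left vertices in ascending order; for each, take the smallest-labelled available neighbour that still permits 6 edges overall, or leave it unmatched if none does
lex-smallest matching: {1-6, 2-0, 10-9, 12-15, 13-19, 18-3}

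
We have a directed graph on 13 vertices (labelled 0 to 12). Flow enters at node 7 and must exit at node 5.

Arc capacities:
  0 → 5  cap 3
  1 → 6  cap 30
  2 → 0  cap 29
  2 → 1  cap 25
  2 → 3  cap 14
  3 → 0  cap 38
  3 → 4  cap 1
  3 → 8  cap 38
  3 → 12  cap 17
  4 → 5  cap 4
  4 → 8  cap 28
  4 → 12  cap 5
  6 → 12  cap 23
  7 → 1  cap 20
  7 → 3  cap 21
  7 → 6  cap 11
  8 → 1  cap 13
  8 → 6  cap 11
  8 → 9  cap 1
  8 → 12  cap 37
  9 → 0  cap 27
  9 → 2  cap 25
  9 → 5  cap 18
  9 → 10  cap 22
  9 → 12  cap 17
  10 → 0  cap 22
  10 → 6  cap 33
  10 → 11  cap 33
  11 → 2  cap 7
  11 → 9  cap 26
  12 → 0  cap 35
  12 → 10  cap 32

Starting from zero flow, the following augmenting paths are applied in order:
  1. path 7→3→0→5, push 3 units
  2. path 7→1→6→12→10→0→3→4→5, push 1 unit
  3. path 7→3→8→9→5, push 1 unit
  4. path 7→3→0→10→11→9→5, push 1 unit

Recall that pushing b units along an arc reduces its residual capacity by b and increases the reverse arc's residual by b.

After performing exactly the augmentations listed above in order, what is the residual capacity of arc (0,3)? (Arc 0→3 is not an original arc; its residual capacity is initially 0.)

after path 1 (7→3→0→5, push 3): res(0,3)=3
after path 2 (7→1→6→12→10→0→3→4→5, push 1): res(0,3)=2
after path 3 (7→3→8→9→5, push 1): res(0,3)=2
after path 4 (7→3→0→10→11→9→5, push 1): res(0,3)=3

Residual capacity of (0,3): 3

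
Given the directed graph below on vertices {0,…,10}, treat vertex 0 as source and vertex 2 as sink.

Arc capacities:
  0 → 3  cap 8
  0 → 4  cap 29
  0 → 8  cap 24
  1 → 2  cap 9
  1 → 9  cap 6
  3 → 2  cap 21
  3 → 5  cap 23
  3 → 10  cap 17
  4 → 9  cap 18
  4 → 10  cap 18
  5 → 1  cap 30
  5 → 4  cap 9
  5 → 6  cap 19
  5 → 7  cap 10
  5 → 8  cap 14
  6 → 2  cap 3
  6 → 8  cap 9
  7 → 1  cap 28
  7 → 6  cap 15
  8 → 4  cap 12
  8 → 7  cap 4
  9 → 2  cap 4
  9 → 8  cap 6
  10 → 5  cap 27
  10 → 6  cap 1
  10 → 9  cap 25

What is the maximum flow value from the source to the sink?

Maximum flow value: 24

augment #1: 0→3→2 bottleneck 8, total now 8
augment #2: 0→4→9→2 bottleneck 4, total now 12
augment #3: 0→4→10→6→2 bottleneck 1, total now 13
augment #4: 0→8→7→1→2 bottleneck 4, total now 17
augment #5: 0→4→10→5→1→2 bottleneck 5, total now 22
augment #6: 0→4→10→5→6→2 bottleneck 2, total now 24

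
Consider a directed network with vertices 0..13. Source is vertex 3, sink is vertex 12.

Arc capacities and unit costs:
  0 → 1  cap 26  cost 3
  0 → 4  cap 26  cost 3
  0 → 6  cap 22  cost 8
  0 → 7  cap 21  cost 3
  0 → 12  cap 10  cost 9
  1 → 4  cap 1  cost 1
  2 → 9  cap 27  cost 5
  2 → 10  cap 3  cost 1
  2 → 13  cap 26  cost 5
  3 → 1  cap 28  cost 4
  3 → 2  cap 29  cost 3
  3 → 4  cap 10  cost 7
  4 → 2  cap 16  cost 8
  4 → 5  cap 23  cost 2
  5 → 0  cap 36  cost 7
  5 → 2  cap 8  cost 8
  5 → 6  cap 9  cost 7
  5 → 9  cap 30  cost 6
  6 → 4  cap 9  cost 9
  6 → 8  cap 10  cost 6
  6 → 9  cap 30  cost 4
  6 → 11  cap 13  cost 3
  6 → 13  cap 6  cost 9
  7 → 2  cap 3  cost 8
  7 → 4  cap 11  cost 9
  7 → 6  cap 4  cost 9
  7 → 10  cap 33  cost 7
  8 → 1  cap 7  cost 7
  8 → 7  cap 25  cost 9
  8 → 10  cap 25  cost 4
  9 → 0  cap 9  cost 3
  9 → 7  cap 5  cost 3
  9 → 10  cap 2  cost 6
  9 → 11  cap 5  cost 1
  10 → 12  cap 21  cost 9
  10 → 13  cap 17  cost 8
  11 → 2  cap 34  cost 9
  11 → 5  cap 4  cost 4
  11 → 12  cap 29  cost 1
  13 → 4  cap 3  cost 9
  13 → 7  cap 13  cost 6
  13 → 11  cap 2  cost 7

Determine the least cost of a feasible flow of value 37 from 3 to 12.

Minimum cost for 37 units: 703

shortest-cost path #1: 3→2→9→11→12 push 5 @ unit cost 10 (adds 50)
shortest-cost path #2: 3→2→10→12 push 3 @ unit cost 13 (adds 39)
shortest-cost path #3: 3→2→13→11→12 push 2 @ unit cost 16 (adds 32)
shortest-cost path #4: 3→1→4→5→6→11→12 push 1 @ unit cost 18 (adds 18)
shortest-cost path #5: 3→4→5→6→11→12 push 8 @ unit cost 20 (adds 160)
shortest-cost path #6: 3→2→9→0→12 push 9 @ unit cost 20 (adds 180)
shortest-cost path #7: 3→2→9→10→12 push 2 @ unit cost 23 (adds 46)
shortest-cost path #8: 3→2→9→7→6→11→12 push 4 @ unit cost 24 (adds 96)
shortest-cost path #9: 3→4→5→0→12 push 1 @ unit cost 25 (adds 25)
shortest-cost path #10: 3→2→9→7→10→12 push 1 @ unit cost 27 (adds 27)
shortest-cost path #11: 3→2→13→7→10→12 push 1 @ unit cost 30 (adds 30)
total cost = 703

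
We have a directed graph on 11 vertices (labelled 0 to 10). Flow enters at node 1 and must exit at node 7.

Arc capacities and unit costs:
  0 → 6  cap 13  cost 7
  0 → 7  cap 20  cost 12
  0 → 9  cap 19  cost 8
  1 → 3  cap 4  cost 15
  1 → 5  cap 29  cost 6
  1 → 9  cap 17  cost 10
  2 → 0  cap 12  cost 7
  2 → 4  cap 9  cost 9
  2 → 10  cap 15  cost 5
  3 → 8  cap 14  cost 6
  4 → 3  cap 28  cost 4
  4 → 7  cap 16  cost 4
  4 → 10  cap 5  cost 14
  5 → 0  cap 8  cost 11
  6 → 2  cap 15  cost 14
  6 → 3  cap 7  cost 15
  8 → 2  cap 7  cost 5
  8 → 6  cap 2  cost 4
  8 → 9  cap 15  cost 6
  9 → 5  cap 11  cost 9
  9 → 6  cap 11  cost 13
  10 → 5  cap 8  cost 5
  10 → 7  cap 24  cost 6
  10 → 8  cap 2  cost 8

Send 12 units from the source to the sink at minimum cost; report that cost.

shortest-cost path #1: 1→5→0→7 push 8 @ unit cost 29 (adds 232)
shortest-cost path #2: 1→3→8→2→10→7 push 4 @ unit cost 37 (adds 148)
total cost = 380

Minimum cost for 12 units: 380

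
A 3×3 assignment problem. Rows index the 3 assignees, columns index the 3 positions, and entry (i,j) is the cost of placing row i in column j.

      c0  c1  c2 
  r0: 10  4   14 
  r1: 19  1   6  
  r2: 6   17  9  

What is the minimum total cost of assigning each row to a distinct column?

Minimum assignment cost: 16

optimal assignment: row0→col1 (cost 4), row1→col2 (cost 6), row2→col0 (cost 6)
total = 4 + 6 + 6 = 16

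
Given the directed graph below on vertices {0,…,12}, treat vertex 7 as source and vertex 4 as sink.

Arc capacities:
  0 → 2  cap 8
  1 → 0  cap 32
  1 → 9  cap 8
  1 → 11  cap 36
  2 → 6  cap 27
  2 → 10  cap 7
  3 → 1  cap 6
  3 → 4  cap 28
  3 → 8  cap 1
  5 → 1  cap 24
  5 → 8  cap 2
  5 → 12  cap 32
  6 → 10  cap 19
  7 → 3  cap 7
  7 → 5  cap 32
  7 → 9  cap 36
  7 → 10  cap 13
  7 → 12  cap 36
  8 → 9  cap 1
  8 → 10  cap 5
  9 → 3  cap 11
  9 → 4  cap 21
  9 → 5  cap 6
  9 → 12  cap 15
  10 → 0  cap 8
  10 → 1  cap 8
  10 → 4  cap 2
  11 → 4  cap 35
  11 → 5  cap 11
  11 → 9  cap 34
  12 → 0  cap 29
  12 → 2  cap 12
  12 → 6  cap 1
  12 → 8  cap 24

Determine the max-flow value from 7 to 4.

Maximum flow value: 73

augment #1: 7→3→4 bottleneck 7, total now 7
augment #2: 7→9→4 bottleneck 21, total now 28
augment #3: 7→10→4 bottleneck 2, total now 30
augment #4: 7→9→3→4 bottleneck 11, total now 41
augment #5: 7→5→1→11→4 bottleneck 24, total now 65
augment #6: 7→10→1→11→4 bottleneck 8, total now 73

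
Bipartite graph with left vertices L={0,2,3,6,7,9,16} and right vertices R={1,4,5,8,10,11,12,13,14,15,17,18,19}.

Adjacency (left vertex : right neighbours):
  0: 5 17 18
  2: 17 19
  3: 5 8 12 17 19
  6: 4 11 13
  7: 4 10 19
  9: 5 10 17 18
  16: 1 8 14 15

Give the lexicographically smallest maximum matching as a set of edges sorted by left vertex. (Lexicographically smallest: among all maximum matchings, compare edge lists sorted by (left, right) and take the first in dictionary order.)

Lex-smallest maximum matching: {(0,5), (2,17), (3,8), (6,4), (7,10), (9,18), (16,1)}

|M| = 7 (so the lex-smallest maximum matching has 7 edges)
process left vertices in ascending order; for each, take the smallest-labelled available neighbour that still permits 7 edges overall, or leave it unmatched if none does
lex-smallest matching: {0-5, 2-17, 3-8, 6-4, 7-10, 9-18, 16-1}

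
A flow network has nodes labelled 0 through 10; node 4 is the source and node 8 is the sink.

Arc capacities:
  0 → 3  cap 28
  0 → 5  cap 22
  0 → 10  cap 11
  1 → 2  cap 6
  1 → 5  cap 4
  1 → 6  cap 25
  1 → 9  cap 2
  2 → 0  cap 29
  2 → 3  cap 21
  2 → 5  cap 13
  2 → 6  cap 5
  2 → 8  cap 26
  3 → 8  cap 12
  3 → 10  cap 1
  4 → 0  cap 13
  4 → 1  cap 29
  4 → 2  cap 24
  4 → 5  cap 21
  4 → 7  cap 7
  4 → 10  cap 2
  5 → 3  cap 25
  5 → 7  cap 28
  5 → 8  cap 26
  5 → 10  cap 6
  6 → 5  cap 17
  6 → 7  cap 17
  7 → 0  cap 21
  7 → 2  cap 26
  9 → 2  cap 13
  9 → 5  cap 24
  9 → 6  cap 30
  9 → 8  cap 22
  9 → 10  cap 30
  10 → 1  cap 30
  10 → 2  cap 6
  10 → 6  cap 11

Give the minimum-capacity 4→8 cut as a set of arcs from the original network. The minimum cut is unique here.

Min-cut arcs: {(1,9), (2,8), (3,8), (5,8)} (total capacity 66)

augment #1: 4→2→8 push 24
augment #2: 4→5→8 push 21
augment #3: 4→0→3→8 push 12
augment #4: 4→0→5→8 push 1
augment #5: 4→1→2→8 push 2
augment #6: 4→1→5→8 push 4
augment #7: 4→1→9→8 push 2
max flow = 66; residual-reachable set from 4 gives S-side
cut edges (S→T): {(1,9), (2,8), (3,8), (5,8)} total cap 66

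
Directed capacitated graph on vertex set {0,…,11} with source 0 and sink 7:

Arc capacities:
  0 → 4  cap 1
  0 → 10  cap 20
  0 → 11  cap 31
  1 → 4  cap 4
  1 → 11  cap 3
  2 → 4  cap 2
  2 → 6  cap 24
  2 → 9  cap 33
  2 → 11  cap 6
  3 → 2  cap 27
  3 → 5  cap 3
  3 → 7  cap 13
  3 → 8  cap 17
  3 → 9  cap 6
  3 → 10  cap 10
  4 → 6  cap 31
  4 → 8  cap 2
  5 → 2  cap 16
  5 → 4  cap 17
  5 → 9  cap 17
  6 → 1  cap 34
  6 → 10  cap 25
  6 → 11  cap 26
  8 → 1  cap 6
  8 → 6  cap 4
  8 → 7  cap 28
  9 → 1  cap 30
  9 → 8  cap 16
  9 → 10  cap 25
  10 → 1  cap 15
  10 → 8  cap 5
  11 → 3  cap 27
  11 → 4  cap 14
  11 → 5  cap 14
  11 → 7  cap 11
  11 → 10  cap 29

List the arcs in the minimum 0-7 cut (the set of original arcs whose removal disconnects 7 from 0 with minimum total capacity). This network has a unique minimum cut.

Min-cut arcs: {(0,4), (0,11), (1,4), (1,11), (10,8)} (total capacity 44)

augment #1: 0→11→7 push 11
augment #2: 0→4→8→7 push 1
augment #3: 0→10→8→7 push 5
augment #4: 0→11→3→7 push 13
augment #5: 0→11→3→8→7 push 7
augment #6: 0→10→1→4→8→7 push 1
augment #7: 0→10→1→11→3→8→7 push 3
augment #8: 0→10→1→4→6→11→3→8→7 push 3
max flow = 44; residual-reachable set from 0 gives S-side
cut edges (S→T): {(0,4), (0,11), (1,4), (1,11), (10,8)} total cap 44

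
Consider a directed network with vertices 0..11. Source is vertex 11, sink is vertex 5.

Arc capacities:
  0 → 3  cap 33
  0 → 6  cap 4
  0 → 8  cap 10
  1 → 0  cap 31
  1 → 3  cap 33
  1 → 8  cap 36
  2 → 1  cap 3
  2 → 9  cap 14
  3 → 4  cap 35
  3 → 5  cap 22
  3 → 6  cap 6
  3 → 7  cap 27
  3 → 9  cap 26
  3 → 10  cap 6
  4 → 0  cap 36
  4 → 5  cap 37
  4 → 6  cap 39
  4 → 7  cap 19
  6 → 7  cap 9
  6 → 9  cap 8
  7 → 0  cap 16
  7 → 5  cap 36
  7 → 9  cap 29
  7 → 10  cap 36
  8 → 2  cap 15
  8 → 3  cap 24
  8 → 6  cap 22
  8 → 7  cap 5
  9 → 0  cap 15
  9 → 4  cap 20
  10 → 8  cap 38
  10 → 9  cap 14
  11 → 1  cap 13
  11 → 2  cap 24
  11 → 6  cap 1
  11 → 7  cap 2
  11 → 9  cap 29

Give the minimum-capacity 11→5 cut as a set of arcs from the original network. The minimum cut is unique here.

augment #1: 11→7→5 push 2
augment #2: 11→1→3→5 push 13
augment #3: 11→6→7→5 push 1
augment #4: 11→9→4→5 push 20
augment #5: 11→2→1→3→5 push 3
augment #6: 11→9→0→3→5 push 6
augment #7: 11→9→0→3→4→5 push 3
augment #8: 11→2→9→0→3→4→5 push 6
max flow = 54; residual-reachable set from 11 gives S-side
cut edges (S→T): {(2,1), (9,0), (9,4), (11,1), (11,6), (11,7)} total cap 54

Min-cut arcs: {(2,1), (9,0), (9,4), (11,1), (11,6), (11,7)} (total capacity 54)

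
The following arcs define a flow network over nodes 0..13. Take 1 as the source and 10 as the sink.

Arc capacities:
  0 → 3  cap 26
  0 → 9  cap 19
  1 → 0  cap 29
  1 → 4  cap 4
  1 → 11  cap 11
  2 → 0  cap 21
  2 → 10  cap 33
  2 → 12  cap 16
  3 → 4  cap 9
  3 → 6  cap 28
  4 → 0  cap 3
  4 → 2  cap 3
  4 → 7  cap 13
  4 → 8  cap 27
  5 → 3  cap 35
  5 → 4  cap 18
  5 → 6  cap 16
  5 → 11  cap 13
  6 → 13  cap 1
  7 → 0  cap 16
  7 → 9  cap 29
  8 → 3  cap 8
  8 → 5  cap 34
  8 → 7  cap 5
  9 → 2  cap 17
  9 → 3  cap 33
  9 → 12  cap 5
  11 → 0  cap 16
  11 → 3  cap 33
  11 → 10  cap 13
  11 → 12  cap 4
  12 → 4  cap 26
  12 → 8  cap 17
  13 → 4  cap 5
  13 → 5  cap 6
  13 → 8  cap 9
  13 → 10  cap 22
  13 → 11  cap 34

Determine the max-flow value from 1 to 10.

Maximum flow value: 34

augment #1: 1→11→10 bottleneck 11, total now 11
augment #2: 1→4→2→10 bottleneck 3, total now 14
augment #3: 1→0→9→2→10 bottleneck 17, total now 31
augment #4: 1→0→3→6→13→10 bottleneck 1, total now 32
augment #5: 1→4→8→5→11→10 bottleneck 1, total now 33
augment #6: 1→0→3→4→8→5→11→10 bottleneck 1, total now 34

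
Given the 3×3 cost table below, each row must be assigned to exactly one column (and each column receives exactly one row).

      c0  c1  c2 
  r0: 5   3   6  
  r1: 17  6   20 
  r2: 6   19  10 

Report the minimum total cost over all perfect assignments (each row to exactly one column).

Minimum assignment cost: 18

optimal assignment: row0→col2 (cost 6), row1→col1 (cost 6), row2→col0 (cost 6)
total = 6 + 6 + 6 = 18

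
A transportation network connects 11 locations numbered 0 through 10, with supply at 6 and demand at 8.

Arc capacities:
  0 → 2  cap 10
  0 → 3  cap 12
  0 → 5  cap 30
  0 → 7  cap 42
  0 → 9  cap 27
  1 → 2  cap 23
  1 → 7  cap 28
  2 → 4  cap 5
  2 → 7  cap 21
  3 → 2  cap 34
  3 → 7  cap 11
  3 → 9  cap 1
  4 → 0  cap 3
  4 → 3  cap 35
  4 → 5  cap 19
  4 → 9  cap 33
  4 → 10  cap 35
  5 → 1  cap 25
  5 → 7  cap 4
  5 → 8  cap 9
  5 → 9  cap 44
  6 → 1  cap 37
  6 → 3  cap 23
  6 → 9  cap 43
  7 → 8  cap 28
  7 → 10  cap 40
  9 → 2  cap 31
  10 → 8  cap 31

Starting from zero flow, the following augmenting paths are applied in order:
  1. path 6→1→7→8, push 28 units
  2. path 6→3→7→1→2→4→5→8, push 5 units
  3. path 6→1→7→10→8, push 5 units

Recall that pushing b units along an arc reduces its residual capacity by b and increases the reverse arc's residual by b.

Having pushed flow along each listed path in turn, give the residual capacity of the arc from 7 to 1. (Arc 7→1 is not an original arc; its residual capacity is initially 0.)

Residual capacity of (7,1): 28

after path 1 (6→1→7→8, push 28): res(7,1)=28
after path 2 (6→3→7→1→2→4→5→8, push 5): res(7,1)=23
after path 3 (6→1→7→10→8, push 5): res(7,1)=28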